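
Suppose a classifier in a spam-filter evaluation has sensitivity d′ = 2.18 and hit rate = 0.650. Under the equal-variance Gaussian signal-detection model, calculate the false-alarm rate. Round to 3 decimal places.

false-alarm rate = 0.036

z(hit rate) = z(0.650) = 0.3853
z(FA) = z(H) − d' = 0.3853 − 2.18 = -1.7947
false-alarm rate = Φ(-1.7947) = 0.0364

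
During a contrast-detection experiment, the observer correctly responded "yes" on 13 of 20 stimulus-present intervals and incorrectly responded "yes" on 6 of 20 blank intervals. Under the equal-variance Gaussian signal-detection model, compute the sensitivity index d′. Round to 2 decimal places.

H = 13/20 = 0.6500
FA = 6/20 = 0.3000
z(0.6500) = 0.3853, z(0.3000) = -0.5244
d' = z(H) − z(FA) = 0.3853 − (-0.5244) = 0.9097

d′ = 0.91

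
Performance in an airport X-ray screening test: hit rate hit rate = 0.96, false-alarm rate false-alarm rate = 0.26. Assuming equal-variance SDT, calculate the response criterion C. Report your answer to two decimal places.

C = -0.55

Φ⁻¹(H) = 1.7507
Φ⁻¹(FA) = -0.6433
c = −½·[z(H) + z(FA)] = −0.5 × (1.7507 + (-0.6433)) = -0.5537
c < 0: the screener has a liberal response bias.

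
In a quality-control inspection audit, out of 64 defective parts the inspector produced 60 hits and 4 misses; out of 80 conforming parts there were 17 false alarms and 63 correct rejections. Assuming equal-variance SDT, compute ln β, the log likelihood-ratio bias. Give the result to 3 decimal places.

H = 60/64 = 0.9375
FA = 17/80 = 0.2125
Φ⁻¹(H) = 1.5341
Φ⁻¹(FA) = -0.7978
ln β = −½·[z(H)² − z(FA)²] = −0.5 × (2.3535 − 0.6365) = -0.8585

ln β = -0.859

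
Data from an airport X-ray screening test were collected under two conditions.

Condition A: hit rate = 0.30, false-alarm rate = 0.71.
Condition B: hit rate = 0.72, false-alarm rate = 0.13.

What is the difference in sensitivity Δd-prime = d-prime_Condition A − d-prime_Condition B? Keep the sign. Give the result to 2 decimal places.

Condition A: z(0.30) = -0.524, z(0.71) = 0.553, d' = -1.077
Condition B: z(0.72) = 0.583, z(0.13) = -1.126, d' = 1.709
Δd' = d'_Condition A − d'_Condition B = -1.077 − 1.709 = -2.786
Condition B has the higher sensitivity.

Δd-prime = -2.79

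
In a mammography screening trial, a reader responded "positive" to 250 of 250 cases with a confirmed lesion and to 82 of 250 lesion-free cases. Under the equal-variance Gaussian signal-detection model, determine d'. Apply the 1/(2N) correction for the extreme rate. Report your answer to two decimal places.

The hit rate is 250/250 = 1, so apply the 1/(2N) correction: H → 1 − 1/(2·250) = 0.99800.
z(H) = z(0.99800) = 2.878
z(FA) = z(0.32800) = -0.445
d' = 2.878 − (-0.445) = 3.323

d' = 3.32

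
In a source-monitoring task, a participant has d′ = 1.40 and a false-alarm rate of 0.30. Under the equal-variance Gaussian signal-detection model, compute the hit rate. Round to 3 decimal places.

z(false-alarm rate) = z(0.30) = -0.5244
z(H) = z(FA) + d' = -0.5244 + 1.40 = 0.8756
hit rate = Φ(0.8756) = 0.8094

hit rate = 0.809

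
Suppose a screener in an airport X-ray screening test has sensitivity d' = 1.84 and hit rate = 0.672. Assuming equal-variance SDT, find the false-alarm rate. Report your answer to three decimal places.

false-alarm rate = 0.082

z(hit rate) = z(0.672) = 0.4454
z(FA) = z(H) − d' = 0.4454 − 1.84 = -1.3946
false-alarm rate = Φ(-1.3946) = 0.0816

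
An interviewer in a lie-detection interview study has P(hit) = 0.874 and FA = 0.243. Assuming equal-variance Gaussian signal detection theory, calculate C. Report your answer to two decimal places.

C = -0.22

z(H) = z(0.874) = 1.1455
z(FA) = z(0.243) = -0.6967
c = −½·[z(H) + z(FA)] = −0.5 × (1.1455 + (-0.6967)) = -0.2244
c < 0: the interviewer has a liberal response bias.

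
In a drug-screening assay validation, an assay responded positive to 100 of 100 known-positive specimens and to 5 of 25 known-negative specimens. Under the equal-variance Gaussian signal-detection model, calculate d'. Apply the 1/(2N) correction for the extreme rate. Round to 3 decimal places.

The hit rate is 100/100 = 1, so apply the 1/(2N) correction: H → 1 − 1/(2·100) = 0.99500.
z(H) = z(0.99500) = 2.5758
z(FA) = z(0.20000) = -0.8416
d' = 2.5758 − (-0.8416) = 3.4174

d' = 3.417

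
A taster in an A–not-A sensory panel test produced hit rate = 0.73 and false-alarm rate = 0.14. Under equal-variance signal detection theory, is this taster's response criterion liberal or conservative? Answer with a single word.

z(H) = 0.613, z(FA) = -1.080
c = −½·(z(H) + z(FA)) = 0.2335
c > 0 → conservative criterion (biased toward responding “no”).

conservative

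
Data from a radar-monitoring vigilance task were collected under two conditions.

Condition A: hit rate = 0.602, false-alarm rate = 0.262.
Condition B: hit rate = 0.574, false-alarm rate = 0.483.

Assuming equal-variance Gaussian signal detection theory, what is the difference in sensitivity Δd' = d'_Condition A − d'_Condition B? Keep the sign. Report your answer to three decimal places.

Δd' = 0.667

Condition A: z(0.602) = 0.2585, z(0.262) = -0.6372, d' = 0.8957
Condition B: z(0.574) = 0.1866, z(0.483) = -0.0426, d' = 0.2292
Δd' = d'_Condition A − d'_Condition B = 0.8957 − 0.2292 = 0.6665
Condition A has the higher sensitivity.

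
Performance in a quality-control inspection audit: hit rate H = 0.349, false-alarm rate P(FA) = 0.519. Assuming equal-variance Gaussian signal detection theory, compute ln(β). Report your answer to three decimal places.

z(H) = z(0.349) = -0.3880
z(FA) = z(0.519) = 0.0476
ln β = −½·[z(H)² − z(FA)²] = −0.5 × (0.1505 − 0.0023) = -0.0741

ln β = -0.074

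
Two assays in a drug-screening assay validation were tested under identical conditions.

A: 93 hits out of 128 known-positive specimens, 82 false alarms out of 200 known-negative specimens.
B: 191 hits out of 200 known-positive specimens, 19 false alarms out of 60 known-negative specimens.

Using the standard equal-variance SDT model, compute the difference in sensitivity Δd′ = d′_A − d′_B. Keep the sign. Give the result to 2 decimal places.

A: z(0.7266) = 0.603, z(0.4100) = -0.228, d' = 0.831
B: z(0.9550) = 1.695, z(0.3167) = -0.477, d' = 2.172
Δd' = d'_A − d'_B = 0.831 − 2.172 = -1.341
B has the higher sensitivity.

Δd′ = -1.34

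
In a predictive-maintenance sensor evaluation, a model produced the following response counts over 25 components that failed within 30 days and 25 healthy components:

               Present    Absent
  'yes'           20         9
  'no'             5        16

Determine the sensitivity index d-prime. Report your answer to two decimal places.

d-prime = 1.20

H = 20/25 = 0.8000
FA = 9/25 = 0.3600
z(H) = 0.842
z(FA) = -0.358
d' = z(H) − z(FA) = 0.842 − (-0.358) = 1.200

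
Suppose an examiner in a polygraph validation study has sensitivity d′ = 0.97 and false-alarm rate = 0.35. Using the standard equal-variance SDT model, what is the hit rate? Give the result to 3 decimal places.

hit rate = 0.721

z(false-alarm rate) = z(0.35) = -0.3853
z(H) = z(FA) + d' = -0.3853 + 0.97 = 0.5847
hit rate = Φ(0.5847) = 0.7206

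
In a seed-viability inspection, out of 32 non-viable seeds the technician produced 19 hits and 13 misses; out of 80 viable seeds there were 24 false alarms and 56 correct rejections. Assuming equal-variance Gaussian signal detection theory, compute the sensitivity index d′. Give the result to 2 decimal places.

H = 19/32 = 0.5938
FA = 24/80 = 0.3000
z(H) = z(0.5938) = 0.237
z(FA) = z(0.3000) = -0.524
d' = z(H) − z(FA) = 0.237 − (-0.524) = 0.761

d′ = 0.76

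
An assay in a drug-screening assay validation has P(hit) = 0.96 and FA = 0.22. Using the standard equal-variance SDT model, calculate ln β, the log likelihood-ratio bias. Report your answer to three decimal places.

z(0.96) = 1.7507, z(0.22) = -0.7722
ln β = −½·[z(H)² − z(FA)²] = −0.5 × (3.0650 − 0.5963) = -1.23435

ln β = -1.234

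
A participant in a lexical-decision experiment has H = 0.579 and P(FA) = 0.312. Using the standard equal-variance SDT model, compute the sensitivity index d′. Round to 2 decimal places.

z(0.579) = 0.199, z(0.312) = -0.490
d' = z(H) − z(FA) = 0.199 − (-0.490) = 0.689

d′ = 0.69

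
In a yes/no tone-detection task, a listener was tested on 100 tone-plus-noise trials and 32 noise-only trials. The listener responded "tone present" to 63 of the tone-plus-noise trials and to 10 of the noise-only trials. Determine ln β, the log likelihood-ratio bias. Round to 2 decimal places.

ln β = 0.06

H = 63/100 = 0.6300
FA = 10/32 = 0.3125
z(0.6300) = 0.332, z(0.3125) = -0.489
ln β = −½·[z(H)² − z(FA)²] = −0.5 × (0.110 − 0.239) = 0.0645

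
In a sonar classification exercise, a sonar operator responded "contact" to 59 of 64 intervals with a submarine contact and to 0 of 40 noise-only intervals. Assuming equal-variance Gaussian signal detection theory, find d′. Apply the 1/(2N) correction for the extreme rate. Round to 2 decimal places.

d′ = 3.66

The false-alarm rate is 0/40 = 0, so apply the 1/(2N) correction: FA → 1/(2·40) = 0.01250.
z(H) = z(0.92188) = 1.418
z(FA) = z(0.01250) = -2.241
d' = 1.418 − (-2.241) = 3.659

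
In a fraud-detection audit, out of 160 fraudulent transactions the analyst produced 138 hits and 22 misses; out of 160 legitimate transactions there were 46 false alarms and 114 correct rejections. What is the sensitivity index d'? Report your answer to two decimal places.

H = 138/160 = 0.8625
FA = 46/160 = 0.2875
z(0.8625) = 1.092, z(0.2875) = -0.561
d' = z(H) − z(FA) = 1.092 − (-0.561) = 1.653

d' = 1.65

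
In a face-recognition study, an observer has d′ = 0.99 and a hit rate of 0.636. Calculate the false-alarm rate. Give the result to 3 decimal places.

false-alarm rate = 0.260

z(hit rate) = z(0.636) = 0.3478
z(FA) = z(H) − d' = 0.3478 − 0.99 = -0.6422
false-alarm rate = Φ(-0.6422) = 0.2604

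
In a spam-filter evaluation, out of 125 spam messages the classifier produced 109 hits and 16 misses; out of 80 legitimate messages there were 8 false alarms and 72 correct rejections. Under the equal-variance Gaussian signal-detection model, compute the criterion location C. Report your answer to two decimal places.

H = 109/125 = 0.8720
FA = 8/80 = 0.1000
z(H) = z(0.8720) = 1.136
z(FA) = z(0.1000) = -1.282
c = −½·[z(H) + z(FA)] = −0.5 × (1.136 + (-1.282)) = 0.073
c > 0: the classifier has a conservative response bias.

C = 0.07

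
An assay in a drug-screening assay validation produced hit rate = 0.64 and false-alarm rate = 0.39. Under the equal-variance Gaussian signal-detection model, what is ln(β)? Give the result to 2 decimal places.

ln β = -0.03

z(H) = z(0.64) = 0.358
z(FA) = z(0.39) = -0.279
ln β = −½·[z(H)² − z(FA)²] = −0.5 × (0.128 − 0.078) = -0.025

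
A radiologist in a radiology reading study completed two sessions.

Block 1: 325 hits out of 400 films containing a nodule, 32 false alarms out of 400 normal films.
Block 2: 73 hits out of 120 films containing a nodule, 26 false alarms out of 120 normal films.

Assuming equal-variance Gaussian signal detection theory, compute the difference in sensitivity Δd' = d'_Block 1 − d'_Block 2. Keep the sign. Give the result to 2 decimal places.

Δd' = 1.23

Block 1: z(0.8125) = 0.887, z(0.0800) = -1.405, d' = 2.292
Block 2: z(0.6083) = 0.275, z(0.2167) = -0.783, d' = 1.058
Δd' = d'_Block 1 − d'_Block 2 = 2.292 − 1.058 = 1.234
Block 1 has the higher sensitivity.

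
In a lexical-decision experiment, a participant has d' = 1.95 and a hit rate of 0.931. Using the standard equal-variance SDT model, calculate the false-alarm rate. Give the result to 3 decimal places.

false-alarm rate = 0.320

z(hit rate) = z(0.931) = 1.4833
z(FA) = z(H) − d' = 1.4833 − 1.95 = -0.4667
false-alarm rate = Φ(-0.4667) = 0.3204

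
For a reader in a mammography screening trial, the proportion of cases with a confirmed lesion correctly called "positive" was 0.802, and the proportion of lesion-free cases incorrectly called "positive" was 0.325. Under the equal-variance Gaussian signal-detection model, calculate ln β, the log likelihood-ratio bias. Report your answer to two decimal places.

ln β = -0.26

Φ⁻¹(H) = 0.849
Φ⁻¹(FA) = -0.454
ln β = −½·[z(H)² − z(FA)²] = −0.5 × (0.721 − 0.206) = -0.2575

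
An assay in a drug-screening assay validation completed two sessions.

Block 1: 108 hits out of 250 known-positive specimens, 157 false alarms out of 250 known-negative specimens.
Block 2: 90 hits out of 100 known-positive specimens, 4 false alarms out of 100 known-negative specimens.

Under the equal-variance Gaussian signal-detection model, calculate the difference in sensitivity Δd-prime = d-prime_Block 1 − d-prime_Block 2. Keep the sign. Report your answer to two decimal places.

Block 1: z(0.4320) = -0.171, z(0.6280) = 0.327, d' = -0.498
Block 2: z(0.9000) = 1.282, z(0.0400) = -1.751, d' = 3.033
Δd' = d'_Block 1 − d'_Block 2 = -0.498 − 3.033 = -3.531
Block 2 has the higher sensitivity.

Δd-prime = -3.53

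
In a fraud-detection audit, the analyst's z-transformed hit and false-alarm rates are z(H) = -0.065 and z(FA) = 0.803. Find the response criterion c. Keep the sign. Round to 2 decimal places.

c = −½·[z(H) + z(FA)] = −½·(-0.065 + 0.803) = -0.369

c = -0.37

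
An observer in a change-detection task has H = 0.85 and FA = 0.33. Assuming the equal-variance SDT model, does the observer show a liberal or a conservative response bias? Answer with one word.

liberal

z(H) = 1.036, z(FA) = -0.440
c = −½·(z(H) + z(FA)) = -0.298
c < 0 → liberal criterion (biased toward responding “yes”).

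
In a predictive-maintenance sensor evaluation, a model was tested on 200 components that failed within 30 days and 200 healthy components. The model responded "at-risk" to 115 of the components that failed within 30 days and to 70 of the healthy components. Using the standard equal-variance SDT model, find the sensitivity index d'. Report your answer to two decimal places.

d' = 0.57

H = 115/200 = 0.5750
FA = 70/200 = 0.3500
z(H) = z(0.5750) = 0.189
z(FA) = z(0.3500) = -0.385
d' = z(H) − z(FA) = 0.189 − (-0.385) = 0.574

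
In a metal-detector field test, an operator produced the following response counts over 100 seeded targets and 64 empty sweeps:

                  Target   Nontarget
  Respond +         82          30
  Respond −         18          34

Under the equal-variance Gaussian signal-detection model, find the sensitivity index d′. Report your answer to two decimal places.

H = 82/100 = 0.8200
FA = 30/64 = 0.4688
z(H) = z(0.8200) = 0.915
z(FA) = z(0.4688) = -0.078
d' = z(H) − z(FA) = 0.915 − (-0.078) = 0.993

d′ = 0.99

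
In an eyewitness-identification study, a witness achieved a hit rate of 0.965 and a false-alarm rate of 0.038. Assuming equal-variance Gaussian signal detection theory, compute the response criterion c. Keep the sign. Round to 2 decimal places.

c = -0.02

z(H) = z(0.965) = 1.8119
z(FA) = z(0.038) = -1.7744
c = −½·[z(H) + z(FA)] = −0.5 × (1.8119 + (-1.7744)) = -0.01875
c < 0: the witness has a liberal response bias.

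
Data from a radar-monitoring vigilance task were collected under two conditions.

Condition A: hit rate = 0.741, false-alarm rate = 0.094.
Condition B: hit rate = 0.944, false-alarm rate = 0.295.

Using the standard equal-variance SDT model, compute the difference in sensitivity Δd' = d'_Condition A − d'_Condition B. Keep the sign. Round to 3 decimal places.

Δd' = -0.165

Condition A: z(0.741) = 0.6464, z(0.094) = -1.3165, d' = 1.9629
Condition B: z(0.944) = 1.5893, z(0.295) = -0.5388, d' = 2.1281
Δd' = d'_Condition A − d'_Condition B = 1.9629 − 2.1281 = -0.1652
Condition B has the higher sensitivity.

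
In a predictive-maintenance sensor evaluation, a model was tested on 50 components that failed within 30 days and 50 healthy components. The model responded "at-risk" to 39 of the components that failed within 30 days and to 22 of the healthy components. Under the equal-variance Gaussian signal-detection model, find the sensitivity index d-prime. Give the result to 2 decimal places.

d-prime = 0.92

H = 39/50 = 0.7800
FA = 22/50 = 0.4400
Φ⁻¹(H) = 0.772
Φ⁻¹(FA) = -0.151
d' = z(H) − z(FA) = 0.772 − (-0.151) = 0.923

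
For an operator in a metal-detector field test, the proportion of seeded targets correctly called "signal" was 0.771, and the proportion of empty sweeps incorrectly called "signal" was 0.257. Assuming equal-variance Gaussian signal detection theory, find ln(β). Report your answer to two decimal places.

ln β = -0.06

Φ⁻¹(H) = Φ⁻¹(0.771) = 0.742
Φ⁻¹(FA) = Φ⁻¹(0.257) = -0.653
ln β = −½·[z(H)² − z(FA)²] = −0.5 × (0.551 − 0.426) = -0.0625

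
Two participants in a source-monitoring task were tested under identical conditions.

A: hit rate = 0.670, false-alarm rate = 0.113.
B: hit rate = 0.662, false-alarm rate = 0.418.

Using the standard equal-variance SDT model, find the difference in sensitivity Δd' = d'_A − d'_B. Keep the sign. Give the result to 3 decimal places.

A: z(0.670) = 0.4399, z(0.113) = -1.2107, d' = 1.6506
B: z(0.662) = 0.4179, z(0.418) = -0.2070, d' = 0.6249
Δd' = d'_A − d'_B = 1.6506 − 0.6249 = 1.0257
A has the higher sensitivity.

Δd' = 1.026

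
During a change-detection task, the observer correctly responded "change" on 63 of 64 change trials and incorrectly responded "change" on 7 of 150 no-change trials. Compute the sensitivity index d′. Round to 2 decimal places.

d′ = 3.83

H = 63/64 = 0.9844
FA = 7/150 = 0.0467
z(H) = z(0.9844) = 2.1545
z(FA) = z(0.0467) = -1.6777
d' = z(H) − z(FA) = 2.1545 − (-1.6777) = 3.8322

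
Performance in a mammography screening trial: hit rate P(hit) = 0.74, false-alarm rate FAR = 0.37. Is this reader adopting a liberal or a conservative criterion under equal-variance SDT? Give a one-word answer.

liberal

z(H) = 0.643, z(FA) = -0.332
c = −½·(z(H) + z(FA)) = -0.1555
c < 0 → liberal criterion (biased toward responding “yes”).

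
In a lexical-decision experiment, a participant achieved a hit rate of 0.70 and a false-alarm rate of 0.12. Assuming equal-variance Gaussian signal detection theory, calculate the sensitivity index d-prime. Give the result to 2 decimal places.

d-prime = 1.70

z(0.70) = 0.5244, z(0.12) = -1.1750
d' = z(H) − z(FA) = 0.5244 − (-1.1750) = 1.6994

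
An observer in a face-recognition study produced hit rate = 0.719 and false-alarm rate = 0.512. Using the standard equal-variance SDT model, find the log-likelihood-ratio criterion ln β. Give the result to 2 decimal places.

z(H) = 0.580
z(FA) = 0.030
ln β = −½·[z(H)² − z(FA)²] = −0.5 × (0.336 − 0.001) = -0.1675

ln β = -0.17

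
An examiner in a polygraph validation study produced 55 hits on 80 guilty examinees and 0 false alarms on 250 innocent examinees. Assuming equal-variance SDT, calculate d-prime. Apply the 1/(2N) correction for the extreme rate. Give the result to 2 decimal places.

d-prime = 3.37

The false-alarm rate is 0/250 = 0, so apply the 1/(2N) correction: FA → 1/(2·250) = 0.00200.
z(H) = z(0.68750) = 0.489
z(FA) = z(0.00200) = -2.878
d' = 0.489 − (-2.878) = 3.367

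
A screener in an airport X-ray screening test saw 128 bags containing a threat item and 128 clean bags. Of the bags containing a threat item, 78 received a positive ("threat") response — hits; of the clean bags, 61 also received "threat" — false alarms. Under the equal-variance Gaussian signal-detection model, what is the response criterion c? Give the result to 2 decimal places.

H = 78/128 = 0.6094
FA = 61/128 = 0.4766
z(H) = z(0.6094) = 0.2778
z(FA) = z(0.4766) = -0.0587
c = −½·[z(H) + z(FA)] = −0.5 × (0.2778 + (-0.0587)) = -0.10955
c < 0: the screener has a liberal response bias.

c = -0.11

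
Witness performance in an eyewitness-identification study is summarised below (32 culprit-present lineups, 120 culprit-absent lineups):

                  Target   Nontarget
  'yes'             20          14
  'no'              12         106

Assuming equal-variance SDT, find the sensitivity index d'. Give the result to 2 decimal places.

H = 20/32 = 0.6250
FA = 14/120 = 0.1167
z(H) = 0.319
z(FA) = -1.192
d' = z(H) − z(FA) = 0.319 − (-1.192) = 1.511

d' = 1.51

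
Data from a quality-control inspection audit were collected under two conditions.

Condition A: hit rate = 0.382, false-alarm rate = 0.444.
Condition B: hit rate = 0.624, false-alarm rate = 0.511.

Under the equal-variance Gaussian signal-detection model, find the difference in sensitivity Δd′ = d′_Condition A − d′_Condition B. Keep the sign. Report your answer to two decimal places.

Condition A: z(0.382) = -0.300, z(0.444) = -0.141, d' = -0.159
Condition B: z(0.624) = 0.316, z(0.511) = 0.028, d' = 0.288
Δd' = d'_Condition A − d'_Condition B = -0.159 − 0.288 = -0.447
Condition B has the higher sensitivity.

Δd′ = -0.45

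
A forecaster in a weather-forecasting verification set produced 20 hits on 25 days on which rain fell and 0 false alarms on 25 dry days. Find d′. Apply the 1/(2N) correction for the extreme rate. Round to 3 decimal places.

The false-alarm rate is 0/25 = 0, so apply the 1/(2N) correction: FA → 1/(2·25) = 0.02000.
z(H) = z(0.80000) = 0.8416
z(FA) = z(0.02000) = -2.0537
d' = 0.8416 − (-2.0537) = 2.8953

d′ = 2.895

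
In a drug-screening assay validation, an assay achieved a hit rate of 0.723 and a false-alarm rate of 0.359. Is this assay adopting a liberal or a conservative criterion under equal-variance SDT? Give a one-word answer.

liberal

z(H) = 0.592, z(FA) = -0.361
c = −½·(z(H) + z(FA)) = -0.1155
c < 0 → liberal criterion (biased toward responding “yes”).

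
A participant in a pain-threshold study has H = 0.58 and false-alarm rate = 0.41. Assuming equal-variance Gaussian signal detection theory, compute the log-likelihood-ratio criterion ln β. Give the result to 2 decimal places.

z(H) = 0.202
z(FA) = -0.228
ln β = −½·[z(H)² − z(FA)²] = −0.5 × (0.041 − 0.052) = 0.0055

ln β = 0.01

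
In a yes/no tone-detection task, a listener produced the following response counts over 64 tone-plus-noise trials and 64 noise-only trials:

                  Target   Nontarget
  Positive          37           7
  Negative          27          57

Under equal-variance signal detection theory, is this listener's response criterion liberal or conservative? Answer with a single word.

z(H) = 0.197, z(FA) = -1.230
c = −½·(z(H) + z(FA)) = 0.5165
c > 0 → conservative criterion (biased toward responding “no”).

conservative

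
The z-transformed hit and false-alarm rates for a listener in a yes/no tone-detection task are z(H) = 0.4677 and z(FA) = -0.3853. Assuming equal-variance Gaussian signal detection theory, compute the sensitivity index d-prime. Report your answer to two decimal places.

d' = z(H) − z(FA) = 0.4677 − (-0.3853) = 0.8530

d-prime = 0.85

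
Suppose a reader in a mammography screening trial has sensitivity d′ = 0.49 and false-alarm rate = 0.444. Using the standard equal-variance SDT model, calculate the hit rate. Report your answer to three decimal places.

z(false-alarm rate) = z(0.444) = -0.1408
z(H) = z(FA) + d' = -0.1408 + 0.49 = 0.3492
hit rate = Φ(0.3492) = 0.6365

hit rate = 0.637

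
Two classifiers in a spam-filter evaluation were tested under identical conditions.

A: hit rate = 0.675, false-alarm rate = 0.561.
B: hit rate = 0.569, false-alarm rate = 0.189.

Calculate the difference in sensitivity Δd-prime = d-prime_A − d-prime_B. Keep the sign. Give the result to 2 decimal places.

Δd-prime = -0.76

A: z(0.675) = 0.454, z(0.561) = 0.154, d' = 0.300
B: z(0.569) = 0.174, z(0.189) = -0.882, d' = 1.056
Δd' = d'_A − d'_B = 0.300 − 1.056 = -0.756
B has the higher sensitivity.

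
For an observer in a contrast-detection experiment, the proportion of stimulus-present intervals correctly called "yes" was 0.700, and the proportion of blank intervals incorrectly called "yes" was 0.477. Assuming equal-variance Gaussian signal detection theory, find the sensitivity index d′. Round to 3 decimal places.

z(H) = z(0.700) = 0.5244
z(FA) = z(0.477) = -0.0577
d' = z(H) − z(FA) = 0.5244 − (-0.0577) = 0.5821

d′ = 0.582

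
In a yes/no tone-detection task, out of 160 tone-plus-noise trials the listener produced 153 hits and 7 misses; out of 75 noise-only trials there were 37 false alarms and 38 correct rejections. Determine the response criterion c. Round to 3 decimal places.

H = 153/160 = 0.9563
FA = 37/75 = 0.4933
z(H) = z(0.9563) = 1.7093
z(FA) = z(0.4933) = -0.0168
c = −½·[z(H) + z(FA)] = −0.5 × (1.7093 + (-0.0168)) = -0.84625

c = -0.846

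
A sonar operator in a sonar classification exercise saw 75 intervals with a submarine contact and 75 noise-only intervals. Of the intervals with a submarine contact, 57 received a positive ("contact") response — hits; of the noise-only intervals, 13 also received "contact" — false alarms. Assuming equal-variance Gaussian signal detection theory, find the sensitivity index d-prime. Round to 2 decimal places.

d-prime = 1.65

H = 57/75 = 0.7600
FA = 13/75 = 0.1733
z(H) = z(0.7600) = 0.7063
z(FA) = z(0.1733) = -0.9412
d' = z(H) − z(FA) = 0.7063 − (-0.9412) = 1.6475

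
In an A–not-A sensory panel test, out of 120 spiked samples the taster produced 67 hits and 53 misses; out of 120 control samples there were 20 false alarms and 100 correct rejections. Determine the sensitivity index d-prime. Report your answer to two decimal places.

d-prime = 1.11

H = 67/120 = 0.5583
FA = 20/120 = 0.1667
z(0.5583) = 0.147, z(0.1667) = -0.967
d' = z(H) − z(FA) = 0.147 − (-0.967) = 1.114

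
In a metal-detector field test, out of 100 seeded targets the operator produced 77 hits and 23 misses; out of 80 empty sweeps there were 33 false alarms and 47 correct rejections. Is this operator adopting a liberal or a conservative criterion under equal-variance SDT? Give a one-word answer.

liberal

z(H) = 0.739, z(FA) = -0.221
c = −½·(z(H) + z(FA)) = -0.259
c < 0 → liberal criterion (biased toward responding “yes”).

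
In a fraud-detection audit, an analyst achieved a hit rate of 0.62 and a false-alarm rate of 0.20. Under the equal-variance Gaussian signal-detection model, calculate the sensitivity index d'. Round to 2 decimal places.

d' = 1.15

z(0.62) = 0.3055, z(0.20) = -0.8416
d' = z(H) − z(FA) = 0.3055 − (-0.8416) = 1.1471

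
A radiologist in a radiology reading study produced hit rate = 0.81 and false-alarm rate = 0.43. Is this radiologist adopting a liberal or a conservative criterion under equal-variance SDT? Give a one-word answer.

liberal

z(H) = 0.878, z(FA) = -0.176
c = −½·(z(H) + z(FA)) = -0.351
c < 0 → liberal criterion (biased toward responding “yes”).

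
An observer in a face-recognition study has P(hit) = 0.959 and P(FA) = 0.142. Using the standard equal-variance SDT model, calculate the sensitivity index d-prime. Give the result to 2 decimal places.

d-prime = 2.81

Φ⁻¹(H) = Φ⁻¹(0.959) = 1.739
Φ⁻¹(FA) = Φ⁻¹(0.142) = -1.071
d' = z(H) − z(FA) = 1.739 − (-1.071) = 2.810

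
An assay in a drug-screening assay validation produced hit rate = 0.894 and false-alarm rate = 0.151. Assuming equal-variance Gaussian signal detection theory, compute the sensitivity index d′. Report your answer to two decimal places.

Φ⁻¹(0.894) = 1.2481, Φ⁻¹(0.151) = -1.0322
d' = z(H) − z(FA) = 1.2481 − (-1.0322) = 2.2803

d′ = 2.28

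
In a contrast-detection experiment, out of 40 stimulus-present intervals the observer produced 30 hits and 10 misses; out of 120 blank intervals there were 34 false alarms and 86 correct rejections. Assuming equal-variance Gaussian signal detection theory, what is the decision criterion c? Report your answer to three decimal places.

c = -0.051

H = 30/40 = 0.7500
FA = 34/120 = 0.2833
z(0.7500) = 0.6745, z(0.2833) = -0.5731
c = −½·[z(H) + z(FA)] = −0.5 × (0.6745 + (-0.5731)) = -0.0507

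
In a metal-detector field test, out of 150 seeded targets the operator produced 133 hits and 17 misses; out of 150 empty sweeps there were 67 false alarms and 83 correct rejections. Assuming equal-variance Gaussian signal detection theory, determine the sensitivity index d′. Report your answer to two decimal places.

d′ = 1.34

H = 133/150 = 0.8867
FA = 67/150 = 0.4467
z(H) = z(0.8867) = 1.209
z(FA) = z(0.4467) = -0.134
d' = z(H) − z(FA) = 1.209 − (-0.134) = 1.343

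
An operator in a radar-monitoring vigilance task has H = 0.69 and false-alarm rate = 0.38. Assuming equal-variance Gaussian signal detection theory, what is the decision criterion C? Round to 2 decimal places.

Φ⁻¹(0.69) = 0.4959, Φ⁻¹(0.38) = -0.3055
c = −½·[z(H) + z(FA)] = −0.5 × (0.4959 + (-0.3055)) = -0.0952

C = -0.10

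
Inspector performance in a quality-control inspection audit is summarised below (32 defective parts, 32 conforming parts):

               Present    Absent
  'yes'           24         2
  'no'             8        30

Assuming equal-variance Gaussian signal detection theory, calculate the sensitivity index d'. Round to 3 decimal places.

d' = 2.209

H = 24/32 = 0.7500
FA = 2/32 = 0.0625
Φ⁻¹(H) = Φ⁻¹(0.7500) = 0.6745
Φ⁻¹(FA) = Φ⁻¹(0.0625) = -1.5341
d' = z(H) − z(FA) = 0.6745 − (-1.5341) = 2.2086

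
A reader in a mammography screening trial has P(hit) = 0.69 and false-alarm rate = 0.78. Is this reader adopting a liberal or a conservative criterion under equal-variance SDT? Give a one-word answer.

liberal

z(H) = 0.496, z(FA) = 0.772
c = −½·(z(H) + z(FA)) = -0.634
c < 0 → liberal criterion (biased toward responding “yes”).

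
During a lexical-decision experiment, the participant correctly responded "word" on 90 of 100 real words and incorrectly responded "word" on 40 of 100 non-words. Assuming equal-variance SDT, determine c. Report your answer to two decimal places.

c = -0.51

H = 90/100 = 0.9000
FA = 40/100 = 0.4000
Φ⁻¹(0.9000) = 1.282, Φ⁻¹(0.4000) = -0.253
c = −½·[z(H) + z(FA)] = −0.5 × (1.282 + (-0.253)) = -0.5145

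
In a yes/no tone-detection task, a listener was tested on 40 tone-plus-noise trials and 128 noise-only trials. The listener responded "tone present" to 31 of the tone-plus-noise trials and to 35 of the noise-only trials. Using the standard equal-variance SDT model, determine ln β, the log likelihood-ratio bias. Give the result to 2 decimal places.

ln β = -0.10

H = 31/40 = 0.7750
FA = 35/128 = 0.2734
z(H) = z(0.7750) = 0.755
z(FA) = z(0.2734) = -0.603
ln β = −½·[z(H)² − z(FA)²] = −0.5 × (0.570 − 0.364) = -0.103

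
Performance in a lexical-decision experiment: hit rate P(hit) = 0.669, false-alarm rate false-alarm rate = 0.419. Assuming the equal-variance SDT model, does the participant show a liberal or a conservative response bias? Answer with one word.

z(H) = 0.437, z(FA) = -0.204
c = −½·(z(H) + z(FA)) = -0.1165
c < 0 → liberal criterion (biased toward responding “yes”).

liberal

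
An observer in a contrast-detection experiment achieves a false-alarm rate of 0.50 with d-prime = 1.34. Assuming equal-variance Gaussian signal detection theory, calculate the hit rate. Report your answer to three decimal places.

hit rate = 0.910

z(false-alarm rate) = z(0.50) = 0.0000
z(H) = z(FA) + d' = 0.0000 + 1.34 = 1.3400
hit rate = Φ(1.3400) = 0.9099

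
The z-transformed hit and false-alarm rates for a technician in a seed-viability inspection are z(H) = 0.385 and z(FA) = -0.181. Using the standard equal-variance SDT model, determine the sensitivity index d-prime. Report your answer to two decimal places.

d' = z(H) − z(FA) = 0.385 − (-0.181) = 0.566

d-prime = 0.57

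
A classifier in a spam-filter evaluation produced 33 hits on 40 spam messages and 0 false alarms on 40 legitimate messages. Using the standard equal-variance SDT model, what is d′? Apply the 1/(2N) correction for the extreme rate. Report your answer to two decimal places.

d′ = 3.18

The false-alarm rate is 0/40 = 0, so apply the 1/(2N) correction: FA → 1/(2·40) = 0.01250.
z(H) = z(0.82500) = 0.935
z(FA) = z(0.01250) = -2.241
d' = 0.935 − (-2.241) = 3.176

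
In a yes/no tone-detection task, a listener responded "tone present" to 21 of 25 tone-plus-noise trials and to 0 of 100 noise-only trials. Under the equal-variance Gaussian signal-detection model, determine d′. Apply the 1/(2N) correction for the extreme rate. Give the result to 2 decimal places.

The false-alarm rate is 0/100 = 0, so apply the 1/(2N) correction: FA → 1/(2·100) = 0.00500.
z(H) = z(0.84000) = 0.994
z(FA) = z(0.00500) = -2.576
d' = 0.994 − (-2.576) = 3.570

d′ = 3.57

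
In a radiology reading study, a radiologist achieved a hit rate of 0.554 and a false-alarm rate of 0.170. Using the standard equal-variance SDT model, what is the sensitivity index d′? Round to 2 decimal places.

d′ = 1.09

Φ⁻¹(0.554) = 0.1358, Φ⁻¹(0.170) = -0.9542
d' = z(H) − z(FA) = 0.1358 − (-0.9542) = 1.0900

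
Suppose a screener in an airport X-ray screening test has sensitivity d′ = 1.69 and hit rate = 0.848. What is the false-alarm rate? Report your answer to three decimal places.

false-alarm rate = 0.254

z(hit rate) = z(0.848) = 1.0279
z(FA) = z(H) − d' = 1.0279 − 1.69 = -0.6621
false-alarm rate = Φ(-0.6621) = 0.2540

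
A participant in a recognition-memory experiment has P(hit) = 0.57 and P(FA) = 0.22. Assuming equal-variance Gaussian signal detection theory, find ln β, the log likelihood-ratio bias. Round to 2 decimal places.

z(H) = z(0.57) = 0.176
z(FA) = z(0.22) = -0.772
ln β = −½·[z(H)² − z(FA)²] = −0.5 × (0.031 − 0.596) = 0.2825

ln β = 0.28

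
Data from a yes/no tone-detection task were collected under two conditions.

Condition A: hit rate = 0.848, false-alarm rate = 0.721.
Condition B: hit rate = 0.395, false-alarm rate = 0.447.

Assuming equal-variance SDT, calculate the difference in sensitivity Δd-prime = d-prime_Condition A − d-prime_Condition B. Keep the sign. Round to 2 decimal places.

Δd-prime = 0.58

Condition A: z(0.848) = 1.028, z(0.721) = 0.586, d' = 0.442
Condition B: z(0.395) = -0.266, z(0.447) = -0.133, d' = -0.133
Δd' = d'_Condition A − d'_Condition B = 0.442 − (-0.133) = 0.575
Condition A has the higher sensitivity.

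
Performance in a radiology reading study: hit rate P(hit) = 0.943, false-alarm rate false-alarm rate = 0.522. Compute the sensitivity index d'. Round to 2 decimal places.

z(0.943) = 1.580, z(0.522) = 0.055
d' = z(H) − z(FA) = 1.580 − 0.055 = 1.525

d' = 1.53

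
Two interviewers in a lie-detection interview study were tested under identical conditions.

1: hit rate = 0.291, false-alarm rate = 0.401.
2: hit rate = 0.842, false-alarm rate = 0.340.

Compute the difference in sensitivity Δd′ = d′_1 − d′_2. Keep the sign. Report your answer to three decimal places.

1: z(0.291) = -0.5505, z(0.401) = -0.2508, d' = -0.2997
2: z(0.842) = 1.0027, z(0.340) = -0.4125, d' = 1.4152
Δd' = d'_1 − d'_2 = -0.2997 − 1.4152 = -1.7149
2 has the higher sensitivity.

Δd′ = -1.715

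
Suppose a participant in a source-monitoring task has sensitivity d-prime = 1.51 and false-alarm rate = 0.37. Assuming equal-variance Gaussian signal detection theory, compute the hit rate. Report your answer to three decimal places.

z(false-alarm rate) = z(0.37) = -0.3319
z(H) = z(FA) + d' = -0.3319 + 1.51 = 1.1781
hit rate = Φ(1.1781) = 0.8806

hit rate = 0.881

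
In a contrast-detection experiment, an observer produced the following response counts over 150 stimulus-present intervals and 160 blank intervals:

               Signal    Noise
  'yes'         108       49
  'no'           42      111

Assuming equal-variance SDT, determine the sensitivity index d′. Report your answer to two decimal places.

d′ = 1.09

H = 108/150 = 0.7200
FA = 49/160 = 0.3063
Φ⁻¹(H) = Φ⁻¹(0.7200) = 0.583
Φ⁻¹(FA) = Φ⁻¹(0.3063) = -0.506
d' = z(H) − z(FA) = 0.583 − (-0.506) = 1.089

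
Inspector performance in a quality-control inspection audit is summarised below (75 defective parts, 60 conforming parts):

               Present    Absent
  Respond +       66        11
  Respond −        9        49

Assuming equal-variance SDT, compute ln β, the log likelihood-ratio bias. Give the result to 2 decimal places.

ln β = -0.28

H = 66/75 = 0.8800
FA = 11/60 = 0.1833
z(H) = 1.175
z(FA) = -0.903
ln β = −½·[z(H)² − z(FA)²] = −0.5 × (1.381 − 0.815) = -0.283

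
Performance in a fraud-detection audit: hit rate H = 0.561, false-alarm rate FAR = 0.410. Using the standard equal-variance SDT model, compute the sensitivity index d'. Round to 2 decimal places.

d' = 0.38

z(H) = 0.1535
z(FA) = -0.2275
d' = z(H) − z(FA) = 0.1535 − (-0.2275) = 0.3810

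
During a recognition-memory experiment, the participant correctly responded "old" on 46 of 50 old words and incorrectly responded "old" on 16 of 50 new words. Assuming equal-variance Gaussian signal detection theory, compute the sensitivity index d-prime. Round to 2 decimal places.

H = 46/50 = 0.9200
FA = 16/50 = 0.3200
z(H) = z(0.9200) = 1.405
z(FA) = z(0.3200) = -0.468
d' = z(H) − z(FA) = 1.405 − (-0.468) = 1.873

d-prime = 1.87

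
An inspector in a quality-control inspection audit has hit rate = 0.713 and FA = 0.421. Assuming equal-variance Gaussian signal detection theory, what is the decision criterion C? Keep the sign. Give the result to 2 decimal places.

z(H) = z(0.713) = 0.562
z(FA) = z(0.421) = -0.199
c = −½·[z(H) + z(FA)] = −0.5 × (0.562 + (-0.199)) = -0.1815

C = -0.18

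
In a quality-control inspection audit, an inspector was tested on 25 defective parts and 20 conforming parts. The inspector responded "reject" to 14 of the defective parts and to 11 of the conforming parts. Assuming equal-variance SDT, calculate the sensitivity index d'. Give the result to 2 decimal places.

d' = 0.03

H = 14/25 = 0.5600
FA = 11/20 = 0.5500
Φ⁻¹(H) = Φ⁻¹(0.5600) = 0.151
Φ⁻¹(FA) = Φ⁻¹(0.5500) = 0.126
d' = z(H) − z(FA) = 0.151 − 0.126 = 0.025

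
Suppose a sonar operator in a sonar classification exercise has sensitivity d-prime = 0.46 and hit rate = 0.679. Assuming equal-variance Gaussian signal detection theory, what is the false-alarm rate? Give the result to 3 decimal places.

false-alarm rate = 0.502

z(hit rate) = z(0.679) = 0.4649
z(FA) = z(H) − d' = 0.4649 − 0.46 = 0.0049
false-alarm rate = Φ(0.0049) = 0.5020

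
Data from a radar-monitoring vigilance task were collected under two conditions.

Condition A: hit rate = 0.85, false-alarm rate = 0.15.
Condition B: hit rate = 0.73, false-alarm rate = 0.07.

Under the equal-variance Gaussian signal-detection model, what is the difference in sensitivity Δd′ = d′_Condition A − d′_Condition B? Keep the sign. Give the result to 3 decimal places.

Δd′ = -0.016

Condition A: z(0.85) = 1.0364, z(0.15) = -1.0364, d' = 2.0728
Condition B: z(0.73) = 0.6128, z(0.07) = -1.4758, d' = 2.0886
Δd' = d'_Condition A − d'_Condition B = 2.0728 − 2.0886 = -0.0158
Condition B has the higher sensitivity.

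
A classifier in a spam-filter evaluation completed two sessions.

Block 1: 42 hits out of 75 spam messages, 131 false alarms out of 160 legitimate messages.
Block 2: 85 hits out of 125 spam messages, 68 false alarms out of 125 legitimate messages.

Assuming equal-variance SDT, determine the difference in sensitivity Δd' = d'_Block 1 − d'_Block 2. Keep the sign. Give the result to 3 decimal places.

Δd' = -1.117

Block 1: z(0.5600) = 0.1510, z(0.8187) = 0.9104, d' = -0.7594
Block 2: z(0.6800) = 0.4677, z(0.5440) = 0.1105, d' = 0.3572
Δd' = d'_Block 1 − d'_Block 2 = -0.7594 − 0.3572 = -1.1166
Block 2 has the higher sensitivity.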